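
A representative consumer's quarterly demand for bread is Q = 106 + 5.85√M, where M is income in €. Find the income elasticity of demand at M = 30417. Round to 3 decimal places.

0.453

At M = 30417: Q = 1126.268.
dQ/dM = 5.85/(2√M) = 0.0167713 at this income.
η = (dQ/dM)·(M/Q) = 0.0167713 × (30417/1126.268) = 0.453.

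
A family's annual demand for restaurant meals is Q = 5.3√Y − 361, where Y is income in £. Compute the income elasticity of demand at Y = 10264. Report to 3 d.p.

1.526

At Y = 10264: Q = 175.950.
dQ/dY = 5.3/(2√Y) = 0.026157 at this income.
η = (dQ/dY)·(Y/Q) = 0.026157 × (10264/175.950) = 1.526.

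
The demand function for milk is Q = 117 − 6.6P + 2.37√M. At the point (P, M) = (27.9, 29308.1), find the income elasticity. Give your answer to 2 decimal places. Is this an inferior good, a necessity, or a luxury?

0.60 (necessity)

At P = 27.9, M = 29308.1: Q = 338.595.
Holding P constant, ∂Q/∂M = 2.37/(2√M) = 0.00692189.
η_M = (∂Q/∂M)·(M/Q) = 0.00692189 × (29308.1/338.595) = 0.60.
Since 0 < η < 1, this is a necessity.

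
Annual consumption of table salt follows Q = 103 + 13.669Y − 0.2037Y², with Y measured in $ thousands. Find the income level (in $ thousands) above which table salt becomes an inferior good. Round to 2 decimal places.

dQ/dY = 13.669 − 0.4074Y.
The good is inferior where dQ/dY < 0. Setting dQ/dY = 0 gives Y = 13.669 / 0.4074 = 33.55.

33.55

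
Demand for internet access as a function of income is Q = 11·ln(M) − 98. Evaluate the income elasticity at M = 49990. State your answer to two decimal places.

At M = 49990: Q = 21.015.
dQ/dM = 11/M = 0.000220044 at this income.
η = (dQ/dM)·(M/Q) = 0.000220044 × (49990/21.015) = 0.52.

0.52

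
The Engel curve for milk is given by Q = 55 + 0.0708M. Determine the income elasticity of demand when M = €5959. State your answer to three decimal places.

0.885

At M = 5959: Q = 476.897.
dQ/dM = 0.0708.
η = (dQ/dM)·(M/Q) = 0.0708 × (5959/476.897) = 0.885.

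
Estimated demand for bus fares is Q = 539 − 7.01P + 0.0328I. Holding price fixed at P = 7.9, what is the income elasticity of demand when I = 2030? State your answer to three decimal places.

0.121

At P = 7.9, I = 2030: Q = 550.205.
Holding P constant, ∂Q/∂I = 0.0328.
η_I = (∂Q/∂I)·(I/Q) = 0.0328 × (2030/550.205) = 0.121.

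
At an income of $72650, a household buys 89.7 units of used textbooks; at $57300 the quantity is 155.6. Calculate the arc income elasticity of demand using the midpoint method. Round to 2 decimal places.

ΔQ = 155.6 − 89.7 = 65.9; midpoint Q̄ = (89.7 + 155.6)/2 = 122.65.
ΔI = 57300 − 72650 = -15350; midpoint Ī = (72650 + 57300)/2 = 64975.
η = (ΔQ/Q̄) ÷ (ΔI/Ī) = (65.9/122.65) ÷ (-15350/64975) = -2.27.

-2.27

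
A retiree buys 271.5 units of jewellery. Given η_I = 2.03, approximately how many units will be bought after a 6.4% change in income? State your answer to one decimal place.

%ΔQ ≈ η × %ΔI = 2.03 × 6.4% = 12.992%.
New Q ≈ 271.5 × (1 + 0.12992) = 306.8.

306.8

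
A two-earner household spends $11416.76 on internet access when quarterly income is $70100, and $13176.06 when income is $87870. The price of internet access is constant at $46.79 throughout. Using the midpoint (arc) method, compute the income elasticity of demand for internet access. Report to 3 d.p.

0.636

With a constant price, Q₁ = 11416.76/46.79 = 244.000 and Q₂ = 13176.06/46.79 = 281.600 (equivalently, work directly with expenditure since P cancels).
Midpoint %ΔQ = (13176.06 − 11416.76)/12296.41 = 0.14307; midpoint %ΔI = (87870 − 70100)/78985 = 0.22498.
η = 0.14307 / 0.22498 = 0.636.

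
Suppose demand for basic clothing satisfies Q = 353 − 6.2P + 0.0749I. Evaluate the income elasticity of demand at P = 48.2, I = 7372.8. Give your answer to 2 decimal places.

At P = 48.2, I = 7372.8: Q = 606.383.
Holding P constant, ∂Q/∂I = 0.0749.
η_I = (∂Q/∂I)·(I/Q) = 0.0749 × (7372.8/606.383) = 0.91.

0.91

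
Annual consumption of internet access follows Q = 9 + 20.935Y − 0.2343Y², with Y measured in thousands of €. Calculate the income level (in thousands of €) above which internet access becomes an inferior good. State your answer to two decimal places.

dQ/dY = 20.935 − 0.4686Y.
The good is inferior where dQ/dY < 0. Setting dQ/dY = 0 gives Y = 20.935 / 0.4686 = 44.68.

44.68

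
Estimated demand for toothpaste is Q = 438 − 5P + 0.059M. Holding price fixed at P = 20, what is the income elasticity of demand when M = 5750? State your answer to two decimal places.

0.50

At P = 20, M = 5750: Q = 677.250.
Holding P constant, ∂Q/∂M = 0.059.
η_M = (∂Q/∂M)·(M/Q) = 0.059 × (5750/677.250) = 0.50.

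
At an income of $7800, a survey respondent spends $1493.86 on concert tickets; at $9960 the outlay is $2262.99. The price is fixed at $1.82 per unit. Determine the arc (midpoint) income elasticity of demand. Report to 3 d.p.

With a constant price, Q₁ = 1493.86/1.82 = 820.802 and Q₂ = 2262.99/1.82 = 1243.401 (equivalently, work directly with expenditure since P cancels).
Midpoint %ΔQ = (2262.99 − 1493.86)/1878.42 = 0.40945; midpoint %ΔI = (9960 − 7800)/8880 = 0.24324.
η = 0.40945 / 0.24324 = 1.683.

1.683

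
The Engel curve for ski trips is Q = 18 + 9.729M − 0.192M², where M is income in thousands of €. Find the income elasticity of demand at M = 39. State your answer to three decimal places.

-1.942

At M = 39: Q = 105.3990.
dQ/dM = 9.729 − 0.384M = -5.24700.
η = (dQ/dM)·(M/Q) = -5.24700 × (39/105.3990) = -1.942.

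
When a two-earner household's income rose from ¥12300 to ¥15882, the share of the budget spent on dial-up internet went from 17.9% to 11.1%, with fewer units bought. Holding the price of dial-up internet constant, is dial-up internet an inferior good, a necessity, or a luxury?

Quantity demanded falls as income rises, so η < 0.

inferior good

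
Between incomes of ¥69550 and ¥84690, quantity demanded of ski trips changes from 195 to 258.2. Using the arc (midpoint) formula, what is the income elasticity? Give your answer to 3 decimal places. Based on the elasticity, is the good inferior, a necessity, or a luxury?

ΔQ = 258.2 − 195 = 63.2; midpoint Q̄ = (195 + 258.2)/2 = 226.6.
ΔI = 84690 − 69550 = 15140; midpoint Ī = (69550 + 84690)/2 = 77120.
η = (ΔQ/Q̄) ÷ (ΔI/Ī) = (63.2/226.6) ÷ (15140/77120) = 1.421.
η > 1 ⇒ luxury.

1.421 (luxury)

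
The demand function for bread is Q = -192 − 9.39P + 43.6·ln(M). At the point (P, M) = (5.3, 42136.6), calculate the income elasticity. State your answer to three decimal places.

0.196

At P = 5.3, M = 42136.6: Q = 222.515.
Holding P constant, ∂Q/∂M = 43.6/M = 0.00103473.
η_M = (∂Q/∂M)·(M/Q) = 0.00103473 × (42136.6/222.515) = 0.196.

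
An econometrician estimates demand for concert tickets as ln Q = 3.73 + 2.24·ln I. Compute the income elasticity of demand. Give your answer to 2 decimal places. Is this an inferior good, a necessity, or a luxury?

2.24 (luxury)

In a log-linear demand, the coefficient on ln I is the income elasticity.
So η = 2.24.
η > 1 ⇒ luxury.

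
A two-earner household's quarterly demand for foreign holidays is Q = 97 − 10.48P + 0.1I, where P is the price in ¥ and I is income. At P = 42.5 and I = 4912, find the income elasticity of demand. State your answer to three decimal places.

At P = 42.5, I = 4912: Q = 142.800.
Holding P constant, ∂Q/∂I = 0.1.
η_I = (∂Q/∂I)·(I/Q) = 0.1 × (4912/142.800) = 3.440.

3.440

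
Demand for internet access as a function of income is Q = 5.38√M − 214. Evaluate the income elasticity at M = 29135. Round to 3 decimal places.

At M = 29135: Q = 704.311.
dQ/dM = 5.38/(2√M) = 0.0157596 at this income.
η = (dQ/dM)·(M/Q) = 0.0157596 × (29135/704.311) = 0.652.

0.652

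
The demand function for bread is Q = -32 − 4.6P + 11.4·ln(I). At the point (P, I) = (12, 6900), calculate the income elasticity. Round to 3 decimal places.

0.840

At P = 12, I = 6900: Q = 13.568.
Holding P constant, ∂Q/∂I = 11.4/I = 0.00165217.
η_I = (∂Q/∂I)·(I/Q) = 0.00165217 × (6900/13.568) = 0.840.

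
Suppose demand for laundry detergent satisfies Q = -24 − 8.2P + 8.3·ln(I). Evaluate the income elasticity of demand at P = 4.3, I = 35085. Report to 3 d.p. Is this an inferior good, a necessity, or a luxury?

At P = 4.3, I = 35085: Q = 27.604.
Holding P constant, ∂Q/∂I = 8.3/I = 0.000236568.
η_I = (∂Q/∂I)·(I/Q) = 0.000236568 × (35085/27.604) = 0.301.
Since 0 < η < 1, this is a necessity.

0.301 (necessity)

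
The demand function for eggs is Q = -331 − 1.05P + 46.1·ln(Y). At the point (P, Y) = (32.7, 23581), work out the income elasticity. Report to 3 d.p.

0.467

At P = 32.7, Y = 23581: Q = 98.809.
Holding P constant, ∂Q/∂Y = 46.1/Y = 0.00195496.
η_Y = (∂Q/∂Y)·(Y/Q) = 0.00195496 × (23581/98.809) = 0.467.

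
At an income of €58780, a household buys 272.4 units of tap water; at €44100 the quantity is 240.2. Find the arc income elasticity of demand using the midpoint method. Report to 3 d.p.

0.440

ΔQ = 240.2 − 272.4 = -32.2; midpoint Q̄ = (272.4 + 240.2)/2 = 256.3.
ΔI = 44100 − 58780 = -14680; midpoint Ī = (58780 + 44100)/2 = 51440.
η = (ΔQ/Q̄) ÷ (ΔI/Ī) = (-32.2/256.3) ÷ (-14680/51440) = 0.440.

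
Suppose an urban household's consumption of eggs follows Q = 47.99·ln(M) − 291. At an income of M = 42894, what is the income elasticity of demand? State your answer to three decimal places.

At M = 42894: Q = 220.885.
dQ/dM = 47.99/M = 0.0011188 at this income.
η = (dQ/dM)·(M/Q) = 0.0011188 × (42894/220.885) = 0.217.

0.217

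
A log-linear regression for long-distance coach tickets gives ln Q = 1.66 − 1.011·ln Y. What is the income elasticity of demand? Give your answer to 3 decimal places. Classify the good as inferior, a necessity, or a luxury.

In a log-linear demand, the coefficient on ln Y is the income elasticity.
So η = -1.011.
η < 0 ⇒ inferior good.

-1.011 (inferior good)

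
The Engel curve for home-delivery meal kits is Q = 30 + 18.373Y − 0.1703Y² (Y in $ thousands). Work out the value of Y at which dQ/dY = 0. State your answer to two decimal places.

53.94

dQ/dY = 18.373 − 0.3406Y.
The good is inferior where dQ/dY < 0. Setting dQ/dY = 0 gives Y = 18.373 / 0.3406 = 53.94.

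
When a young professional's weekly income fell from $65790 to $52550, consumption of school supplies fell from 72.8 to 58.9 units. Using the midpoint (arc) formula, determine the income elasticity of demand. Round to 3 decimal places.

0.943

ΔQ = 58.9 − 72.8 = -13.9; midpoint Q̄ = (72.8 + 58.9)/2 = 65.85.
ΔI = 52550 − 65790 = -13240; midpoint Ī = (65790 + 52550)/2 = 59170.
η = (ΔQ/Q̄) ÷ (ΔI/Ī) = (-13.9/65.85) ÷ (-13240/59170) = 0.943.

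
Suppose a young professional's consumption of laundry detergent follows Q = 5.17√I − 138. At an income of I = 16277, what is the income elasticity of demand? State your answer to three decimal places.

At I = 16277: Q = 521.596.
dQ/dI = 5.17/(2√I) = 0.0202616 at this income.
η = (dQ/dI)·(I/Q) = 0.0202616 × (16277/521.596) = 0.632.

0.632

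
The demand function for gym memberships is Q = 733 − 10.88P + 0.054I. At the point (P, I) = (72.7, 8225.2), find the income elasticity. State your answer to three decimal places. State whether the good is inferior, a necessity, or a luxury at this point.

At P = 72.7, I = 8225.2: Q = 386.185.
Holding P constant, ∂Q/∂I = 0.054.
η_I = (∂Q/∂I)·(I/Q) = 0.054 × (8225.2/386.185) = 1.150.
Since η > 1, this is a luxury.

1.150 (luxury)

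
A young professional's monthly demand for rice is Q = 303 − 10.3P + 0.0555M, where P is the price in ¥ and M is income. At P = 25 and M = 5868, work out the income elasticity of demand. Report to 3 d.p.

0.877

At P = 25, M = 5868: Q = 371.174.
Holding P constant, ∂Q/∂M = 0.0555.
η_M = (∂Q/∂M)·(M/Q) = 0.0555 × (5868/371.174) = 0.877.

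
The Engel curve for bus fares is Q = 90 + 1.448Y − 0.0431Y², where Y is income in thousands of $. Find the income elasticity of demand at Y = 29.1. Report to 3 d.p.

At Y = 29.1: Q = 95.6393.
dQ/dY = 1.448 − 0.0862Y = -1.06042.
η = (dQ/dY)·(Y/Q) = -1.06042 × (29.1/95.6393) = -0.323.

-0.323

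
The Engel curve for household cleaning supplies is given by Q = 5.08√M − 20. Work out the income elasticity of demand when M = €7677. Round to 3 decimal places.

0.524

At M = 7677: Q = 425.102.
dQ/dM = 5.08/(2√M) = 0.0289893 at this income.
η = (dQ/dM)·(M/Q) = 0.0289893 × (7677/425.102) = 0.524.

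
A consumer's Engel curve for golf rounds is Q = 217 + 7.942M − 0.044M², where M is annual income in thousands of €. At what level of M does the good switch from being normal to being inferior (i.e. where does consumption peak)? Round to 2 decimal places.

90.25

dQ/dM = 7.942 − 0.088M.
The good is inferior where dQ/dM < 0. Setting dQ/dM = 0 gives M = 7.942 / 0.088 = 90.25.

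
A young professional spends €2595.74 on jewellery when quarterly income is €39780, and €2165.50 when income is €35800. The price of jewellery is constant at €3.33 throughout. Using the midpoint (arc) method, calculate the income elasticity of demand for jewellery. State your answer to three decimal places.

With a constant price, Q₁ = 2595.74/3.33 = 779.502 and Q₂ = 2165.50/3.33 = 650.300 (equivalently, work directly with expenditure since P cancels).
Midpoint %ΔQ = (2165.50 − 2595.74)/2380.62 = -0.18073; midpoint %ΔI = (35800 − 39780)/37790 = -0.10532.
η = -0.18073 / -0.10532 = 1.716.

1.716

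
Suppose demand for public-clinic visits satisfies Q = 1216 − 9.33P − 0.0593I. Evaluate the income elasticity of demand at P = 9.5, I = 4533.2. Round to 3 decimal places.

At P = 9.5, I = 4533.2: Q = 858.546.
Holding P constant, ∂Q/∂I = −0.0593.
η_I = (∂Q/∂I)·(I/Q) = -0.0593 × (4533.2/858.546) = -0.313.

-0.313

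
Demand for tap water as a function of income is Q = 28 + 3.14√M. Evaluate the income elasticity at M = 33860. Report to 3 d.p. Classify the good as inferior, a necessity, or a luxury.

0.477 (necessity)

At M = 33860: Q = 605.794.
dQ/dM = 3.14/(2√M) = 0.0085321 at this income.
η = (dQ/dM)·(M/Q) = 0.0085321 × (33860/605.794) = 0.477.
Since 0 < η < 1, the good is a necessity.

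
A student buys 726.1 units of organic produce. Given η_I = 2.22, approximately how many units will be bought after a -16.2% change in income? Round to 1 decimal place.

465.0

%ΔQ ≈ η × %ΔI = 2.22 × (-16.2%) = -35.964%.
New Q ≈ 726.1 × (1 − 0.35964) = 465.0.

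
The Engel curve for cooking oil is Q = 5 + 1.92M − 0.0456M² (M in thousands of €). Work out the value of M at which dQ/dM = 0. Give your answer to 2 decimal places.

dQ/dM = 1.92 − 0.0912M.
The good is inferior where dQ/dM < 0. Setting dQ/dM = 0 gives M = 1.92 / 0.0912 = 21.05.

21.05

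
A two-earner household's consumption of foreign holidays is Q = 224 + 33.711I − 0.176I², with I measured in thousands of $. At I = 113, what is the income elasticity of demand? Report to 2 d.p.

At I = 113: Q = 1785.9990.
dQ/dI = 33.711 − 0.352I = -6.06500.
η = (dQ/dI)·(I/Q) = -6.06500 × (113/1785.9990) = -0.38.

-0.38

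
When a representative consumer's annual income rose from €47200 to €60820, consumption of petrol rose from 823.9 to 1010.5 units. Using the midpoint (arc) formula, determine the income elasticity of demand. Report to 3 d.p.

0.807

ΔQ = 1010.5 − 823.9 = 186.6; midpoint Q̄ = (823.9 + 1010.5)/2 = 917.2.
ΔI = 60820 − 47200 = 13620; midpoint Ī = (47200 + 60820)/2 = 54010.
η = (ΔQ/Q̄) ÷ (ΔI/Ī) = (186.6/917.2) ÷ (13620/54010) = 0.807.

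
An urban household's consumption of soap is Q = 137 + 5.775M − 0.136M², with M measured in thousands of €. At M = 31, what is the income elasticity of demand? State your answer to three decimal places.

At M = 31: Q = 185.3290.
dQ/dM = 5.775 − 0.272M = -2.65700.
η = (dQ/dM)·(M/Q) = -2.65700 × (31/185.3290) = -0.444.

-0.444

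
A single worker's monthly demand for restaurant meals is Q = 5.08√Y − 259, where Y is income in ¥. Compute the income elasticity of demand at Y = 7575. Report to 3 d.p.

At Y = 7575: Q = 183.135.
dQ/dY = 5.08/(2√Y) = 0.0291838 at this income.
η = (dQ/dY)·(Y/Q) = 0.0291838 × (7575/183.135) = 1.207.

1.207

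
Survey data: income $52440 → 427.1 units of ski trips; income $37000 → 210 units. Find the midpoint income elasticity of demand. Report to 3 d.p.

1.974

ΔQ = 210 − 427.1 = -217.1; midpoint Q̄ = (427.1 + 210)/2 = 318.55.
ΔI = 37000 − 52440 = -15440; midpoint Ī = (52440 + 37000)/2 = 44720.
η = (ΔQ/Q̄) ÷ (ΔI/Ī) = (-217.1/318.55) ÷ (-15440/44720) = 1.974.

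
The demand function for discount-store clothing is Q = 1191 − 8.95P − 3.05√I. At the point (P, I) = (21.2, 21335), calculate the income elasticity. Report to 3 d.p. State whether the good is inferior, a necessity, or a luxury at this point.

-0.401 (inferior good)

At P = 21.2, I = 21335: Q = 555.762.
Holding P constant, ∂Q/∂I = -3.05/(2√I) = -0.0104406.
η_I = (∂Q/∂I)·(I/Q) = -0.0104406 × (21335/555.762) = -0.401.
Since η < 0, this is an inferior good.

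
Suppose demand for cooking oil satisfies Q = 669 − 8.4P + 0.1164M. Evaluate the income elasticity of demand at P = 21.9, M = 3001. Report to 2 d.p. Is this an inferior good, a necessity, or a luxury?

0.42 (necessity)

At P = 21.9, M = 3001: Q = 834.356.
Holding P constant, ∂Q/∂M = 0.1164.
η_M = (∂Q/∂M)·(M/Q) = 0.1164 × (3001/834.356) = 0.42.
Since 0 < η < 1, this is a necessity.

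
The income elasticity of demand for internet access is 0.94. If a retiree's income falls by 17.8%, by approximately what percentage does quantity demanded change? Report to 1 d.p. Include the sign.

%ΔQ ≈ η × %ΔI = 0.94 × (-17.8%) = -16.7%.

-16.7%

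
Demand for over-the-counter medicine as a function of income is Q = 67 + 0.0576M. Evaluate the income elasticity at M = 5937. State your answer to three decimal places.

0.836

At M = 5937: Q = 408.971.
dQ/dM = 0.0576.
η = (dQ/dM)·(M/Q) = 0.0576 × (5937/408.971) = 0.836.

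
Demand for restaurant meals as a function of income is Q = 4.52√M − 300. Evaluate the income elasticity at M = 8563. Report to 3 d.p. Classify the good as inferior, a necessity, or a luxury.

1.768 (luxury)

At M = 8563: Q = 118.265.
dQ/dM = 4.52/(2√M) = 0.0244228 at this income.
η = (dQ/dM)·(M/Q) = 0.0244228 × (8563/118.265) = 1.768.
Since η > 1, the good is a luxury.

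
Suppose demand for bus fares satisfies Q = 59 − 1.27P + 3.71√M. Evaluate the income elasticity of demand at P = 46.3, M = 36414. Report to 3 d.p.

0.500

At P = 46.3, M = 36414: Q = 708.158.
Holding P constant, ∂Q/∂M = 3.71/(2√M) = 0.00972097.
η_M = (∂Q/∂M)·(M/Q) = 0.00972097 × (36414/708.158) = 0.500.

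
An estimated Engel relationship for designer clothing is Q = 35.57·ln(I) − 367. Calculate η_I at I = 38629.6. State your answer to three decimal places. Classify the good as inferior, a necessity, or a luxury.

At I = 38629.6: Q = 8.682.
dQ/dI = 35.57/I = 0.000920796 at this income.
η = (dQ/dI)·(I/Q) = 0.000920796 × (38629.6/8.682) = 4.097.
Since η > 1, the good is a luxury.

4.097 (luxury)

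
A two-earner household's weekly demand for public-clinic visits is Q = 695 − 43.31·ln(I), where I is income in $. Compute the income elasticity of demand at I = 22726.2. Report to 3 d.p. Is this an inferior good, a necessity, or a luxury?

-0.166 (inferior good)

At I = 22726.2: Q = 260.546.
dQ/dI = -43.31/I = -0.00190573 at this income.
η = (dQ/dI)·(I/Q) = -0.00190573 × (22726.2/260.546) = -0.166.
Since η < 0, the good is an inferior good.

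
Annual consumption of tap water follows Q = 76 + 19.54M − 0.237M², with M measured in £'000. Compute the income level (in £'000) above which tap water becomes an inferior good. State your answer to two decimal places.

41.22

dQ/dM = 19.54 − 0.474M.
The good is inferior where dQ/dM < 0. Setting dQ/dM = 0 gives M = 19.54 / 0.474 = 41.22.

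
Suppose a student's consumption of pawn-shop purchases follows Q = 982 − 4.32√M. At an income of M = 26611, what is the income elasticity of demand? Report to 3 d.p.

-1.271

At M = 26611: Q = 277.284.
dQ/dM = -4.32/(2√M) = -0.0132411 at this income.
η = (dQ/dM)·(M/Q) = -0.0132411 × (26611/277.284) = -1.271.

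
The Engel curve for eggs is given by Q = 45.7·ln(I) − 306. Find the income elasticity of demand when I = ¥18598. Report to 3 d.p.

At I = 18598: Q = 143.268.
dQ/dI = 45.7/I = 0.00245725 at this income.
η = (dQ/dI)·(I/Q) = 0.00245725 × (18598/143.268) = 0.319.

0.319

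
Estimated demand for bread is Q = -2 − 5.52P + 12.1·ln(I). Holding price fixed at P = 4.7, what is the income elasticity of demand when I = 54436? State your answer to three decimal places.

At P = 4.7, I = 54436: Q = 104.004.
Holding P constant, ∂Q/∂I = 12.1/I = 0.000222279.
η_I = (∂Q/∂I)·(I/Q) = 0.000222279 × (54436/104.004) = 0.116.

0.116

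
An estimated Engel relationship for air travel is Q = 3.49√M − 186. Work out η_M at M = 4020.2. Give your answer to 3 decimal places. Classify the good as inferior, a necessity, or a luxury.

At M = 4020.2: Q = 35.284.
dQ/dM = 3.49/(2√M) = 0.0275215 at this income.
η = (dQ/dM)·(M/Q) = 0.0275215 × (4020.2/35.284) = 3.136.
Since η > 1, the good is a luxury.

3.136 (luxury)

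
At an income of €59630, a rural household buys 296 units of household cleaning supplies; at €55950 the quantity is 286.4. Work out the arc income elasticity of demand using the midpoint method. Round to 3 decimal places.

0.518

ΔQ = 286.4 − 296 = -9.6; midpoint Q̄ = (296 + 286.4)/2 = 291.2.
ΔI = 55950 − 59630 = -3680; midpoint Ī = (59630 + 55950)/2 = 57790.
η = (ΔQ/Q̄) ÷ (ΔI/Ī) = (-9.6/291.2) ÷ (-3680/57790) = 0.518.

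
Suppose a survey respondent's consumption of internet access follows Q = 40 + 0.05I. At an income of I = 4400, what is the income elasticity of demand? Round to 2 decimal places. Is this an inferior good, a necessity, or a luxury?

At I = 4400: Q = 260.000.
dQ/dI = 0.05.
η = (dQ/dI)·(I/Q) = 0.05 × (4400/260.000) = 0.85.
Since 0 < η < 1, the good is a necessity.

0.85 (necessity)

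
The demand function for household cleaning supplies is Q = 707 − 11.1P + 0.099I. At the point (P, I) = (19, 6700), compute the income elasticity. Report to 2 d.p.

0.57

At P = 19, I = 6700: Q = 1159.400.
Holding P constant, ∂Q/∂I = 0.099.
η_I = (∂Q/∂I)·(I/Q) = 0.099 × (6700/1159.400) = 0.57.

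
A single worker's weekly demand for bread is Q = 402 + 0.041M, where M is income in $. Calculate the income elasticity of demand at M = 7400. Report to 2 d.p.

0.43

At M = 7400: Q = 705.400.
dQ/dM = 0.041.
η = (dQ/dM)·(M/Q) = 0.041 × (7400/705.400) = 0.43.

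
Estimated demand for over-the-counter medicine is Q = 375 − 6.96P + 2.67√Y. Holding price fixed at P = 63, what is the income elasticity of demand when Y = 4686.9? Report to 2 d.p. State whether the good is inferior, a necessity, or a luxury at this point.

At P = 63, Y = 4686.9: Q = 119.311.
Holding P constant, ∂Q/∂Y = 2.67/(2√Y) = 0.0195002.
η_Y = (∂Q/∂Y)·(Y/Q) = 0.0195002 × (4686.9/119.311) = 0.77.
Since 0 < η < 1, this is a necessity.

0.77 (necessity)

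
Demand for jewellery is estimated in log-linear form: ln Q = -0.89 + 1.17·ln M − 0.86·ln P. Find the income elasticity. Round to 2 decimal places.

1.17

In a log-linear demand, the coefficient on ln M is the income elasticity.
So η = 1.17.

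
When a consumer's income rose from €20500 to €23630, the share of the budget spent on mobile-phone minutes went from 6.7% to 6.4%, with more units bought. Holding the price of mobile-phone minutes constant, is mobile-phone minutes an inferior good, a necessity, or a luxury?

necessity

Quantity rises but the budget share falls as income rises, so 0 < η < 1.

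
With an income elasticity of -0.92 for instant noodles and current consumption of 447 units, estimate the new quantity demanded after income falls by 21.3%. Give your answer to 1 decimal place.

534.6

%ΔQ ≈ η × %ΔI = -0.92 × (-21.3%) = 19.596%.
New Q ≈ 447 × (1 + 0.19596) = 534.6.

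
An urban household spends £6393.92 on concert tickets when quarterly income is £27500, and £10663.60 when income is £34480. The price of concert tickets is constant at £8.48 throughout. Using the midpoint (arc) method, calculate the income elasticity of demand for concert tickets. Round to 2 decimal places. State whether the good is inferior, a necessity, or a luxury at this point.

2.22 (luxury)

With a constant price, Q₁ = 6393.92/8.48 = 754.000 and Q₂ = 10663.60/8.48 = 1257.500 (equivalently, work directly with expenditure since P cancels).
Midpoint %ΔQ = (10663.60 − 6393.92)/8528.76 = 0.50062; midpoint %ΔI = (34480 − 27500)/30990 = 0.22523.
η = 0.50062 / 0.22523 = 2.22.
η > 1 ⇒ luxury.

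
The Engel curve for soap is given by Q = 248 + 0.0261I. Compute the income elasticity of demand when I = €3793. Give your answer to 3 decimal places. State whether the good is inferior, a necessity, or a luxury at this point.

At I = 3793: Q = 346.997.
dQ/dI = 0.0261.
η = (dQ/dI)·(I/Q) = 0.0261 × (3793/346.997) = 0.285.
Since 0 < η < 1, the good is a necessity.

0.285 (necessity)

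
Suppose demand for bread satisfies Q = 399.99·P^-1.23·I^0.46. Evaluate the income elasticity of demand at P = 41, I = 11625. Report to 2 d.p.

For a multiplicative demand Q = A·P^α·I^β, the income elasticity is β everywhere.
Here β = 0.46, so η = 0.46.

0.46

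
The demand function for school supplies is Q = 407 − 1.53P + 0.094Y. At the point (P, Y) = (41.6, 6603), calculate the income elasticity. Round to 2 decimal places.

0.64

At P = 41.6, Y = 6603: Q = 964.034.
Holding P constant, ∂Q/∂Y = 0.094.
η_Y = (∂Q/∂Y)·(Y/Q) = 0.094 × (6603/964.034) = 0.64.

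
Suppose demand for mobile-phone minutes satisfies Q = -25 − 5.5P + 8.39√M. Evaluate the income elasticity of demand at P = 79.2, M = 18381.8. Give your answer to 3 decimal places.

At P = 79.2, M = 18381.8: Q = 676.912.
Holding P constant, ∂Q/∂M = 8.39/(2√M) = 0.0309413.
η_M = (∂Q/∂M)·(M/Q) = 0.0309413 × (18381.8/676.912) = 0.840.

0.840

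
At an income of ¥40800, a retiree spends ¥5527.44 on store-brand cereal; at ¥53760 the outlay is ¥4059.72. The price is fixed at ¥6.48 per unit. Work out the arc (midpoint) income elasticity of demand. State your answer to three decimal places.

-1.117

With a constant price, Q₁ = 5527.44/6.48 = 853.000 and Q₂ = 4059.72/6.48 = 626.500 (equivalently, work directly with expenditure since P cancels).
Midpoint %ΔQ = (4059.72 − 5527.44)/4793.58 = -0.30618; midpoint %ΔI = (53760 − 40800)/47280 = 0.27411.
η = -0.30618 / 0.27411 = -1.117.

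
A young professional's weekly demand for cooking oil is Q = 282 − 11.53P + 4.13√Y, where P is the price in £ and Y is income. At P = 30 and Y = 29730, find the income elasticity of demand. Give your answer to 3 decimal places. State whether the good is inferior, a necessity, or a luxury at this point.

At P = 30, Y = 29730: Q = 648.211.
Holding P constant, ∂Q/∂Y = 4.13/(2√Y) = 0.0119763.
η_Y = (∂Q/∂Y)·(Y/Q) = 0.0119763 × (29730/648.211) = 0.549.
Since 0 < η < 1, this is a necessity.

0.549 (necessity)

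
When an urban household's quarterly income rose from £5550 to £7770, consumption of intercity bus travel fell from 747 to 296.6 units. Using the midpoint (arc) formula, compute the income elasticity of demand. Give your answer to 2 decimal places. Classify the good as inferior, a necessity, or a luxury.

-2.59 (inferior good)

ΔQ = 296.6 − 747 = -450.4; midpoint Q̄ = (747 + 296.6)/2 = 521.8.
ΔI = 7770 − 5550 = 2220; midpoint Ī = (5550 + 7770)/2 = 6660.
η = (ΔQ/Q̄) ÷ (ΔI/Ī) = (-450.4/521.8) ÷ (2220/6660) = -2.59.
η < 0 ⇒ inferior good.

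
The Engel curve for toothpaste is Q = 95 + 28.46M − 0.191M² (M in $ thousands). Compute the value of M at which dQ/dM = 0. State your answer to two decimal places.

dQ/dM = 28.46 − 0.382M.
The good is inferior where dQ/dM < 0. Setting dQ/dM = 0 gives M = 28.46 / 0.382 = 74.50.

74.50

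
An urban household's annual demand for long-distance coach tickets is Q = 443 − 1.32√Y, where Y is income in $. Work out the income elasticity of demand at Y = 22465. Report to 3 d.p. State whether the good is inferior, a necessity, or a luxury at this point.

At Y = 22465: Q = 245.154.
dQ/dY = -1.32/(2√Y) = -0.00440343 at this income.
η = (dQ/dY)·(Y/Q) = -0.00440343 × (22465/245.154) = -0.404.
Since η < 0, the good is an inferior good.

-0.404 (inferior good)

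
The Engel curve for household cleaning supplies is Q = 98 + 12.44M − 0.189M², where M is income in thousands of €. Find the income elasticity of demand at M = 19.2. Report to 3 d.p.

0.372

At M = 19.2: Q = 267.1750.
dQ/dM = 12.44 − 0.378M = 5.18240.
η = (dQ/dM)·(M/Q) = 5.18240 × (19.2/267.1750) = 0.372.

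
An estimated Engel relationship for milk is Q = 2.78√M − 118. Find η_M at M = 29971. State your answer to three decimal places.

0.662

At M = 29971: Q = 363.277.
dQ/dM = 2.78/(2√M) = 0.00802905 at this income.
η = (dQ/dM)·(M/Q) = 0.00802905 × (29971/363.277) = 0.662.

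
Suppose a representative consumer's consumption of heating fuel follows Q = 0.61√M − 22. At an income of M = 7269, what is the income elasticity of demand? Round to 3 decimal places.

0.867

At M = 7269: Q = 30.008.
dQ/dM = 0.61/(2√M) = 0.00357736 at this income.
η = (dQ/dM)·(M/Q) = 0.00357736 × (7269/30.008) = 0.867.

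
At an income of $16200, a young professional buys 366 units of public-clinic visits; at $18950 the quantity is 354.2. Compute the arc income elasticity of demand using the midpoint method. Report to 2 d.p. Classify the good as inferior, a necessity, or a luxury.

ΔQ = 354.2 − 366 = -11.8; midpoint Q̄ = (366 + 354.2)/2 = 360.1.
ΔI = 18950 − 16200 = 2750; midpoint Ī = (16200 + 18950)/2 = 17575.
η = (ΔQ/Q̄) ÷ (ΔI/Ī) = (-11.8/360.1) ÷ (2750/17575) = -0.21.
η < 0 ⇒ inferior good.

-0.21 (inferior good)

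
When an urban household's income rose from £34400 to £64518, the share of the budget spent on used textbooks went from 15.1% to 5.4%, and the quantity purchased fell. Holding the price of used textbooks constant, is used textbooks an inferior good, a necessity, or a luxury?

Quantity demanded falls as income rises, so η < 0.

inferior good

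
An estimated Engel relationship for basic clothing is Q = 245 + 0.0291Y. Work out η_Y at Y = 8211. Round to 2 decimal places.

At Y = 8211: Q = 483.940.
dQ/dY = 0.0291.
η = (dQ/dY)·(Y/Q) = 0.0291 × (8211/483.940) = 0.49.

0.49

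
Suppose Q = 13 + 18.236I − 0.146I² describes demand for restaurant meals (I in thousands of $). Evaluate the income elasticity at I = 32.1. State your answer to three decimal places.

0.635

At I = 32.1: Q = 447.9357.
dQ/dI = 18.236 − 0.292I = 8.86280.
η = (dQ/dI)·(I/Q) = 8.86280 × (32.1/447.9357) = 0.635.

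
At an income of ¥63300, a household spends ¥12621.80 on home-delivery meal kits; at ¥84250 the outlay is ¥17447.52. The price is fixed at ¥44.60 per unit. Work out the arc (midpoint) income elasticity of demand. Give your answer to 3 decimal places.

With a constant price, Q₁ = 12621.80/44.60 = 283.000 and Q₂ = 17447.52/44.60 = 391.200 (equivalently, work directly with expenditure since P cancels).
Midpoint %ΔQ = (17447.52 − 12621.80)/15034.66 = 0.32097; midpoint %ΔI = (84250 − 63300)/73775 = 0.28397.
η = 0.32097 / 0.28397 = 1.130.

1.130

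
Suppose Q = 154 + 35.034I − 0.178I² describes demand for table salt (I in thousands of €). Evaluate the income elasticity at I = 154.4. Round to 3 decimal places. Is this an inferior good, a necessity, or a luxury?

At I = 154.4: Q = 1319.8435.
dQ/dI = 35.034 − 0.356I = -19.93240.
η = (dQ/dI)·(I/Q) = -19.93240 × (154.4/1319.8435) = -2.332.
η < 0 ⇒ inferior good.

-2.332 (inferior good)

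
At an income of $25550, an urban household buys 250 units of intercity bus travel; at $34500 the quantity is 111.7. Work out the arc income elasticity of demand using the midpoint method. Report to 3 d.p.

-2.565

ΔQ = 111.7 − 250 = -138.3; midpoint Q̄ = (250 + 111.7)/2 = 180.85.
ΔI = 34500 − 25550 = 8950; midpoint Ī = (25550 + 34500)/2 = 30025.
η = (ΔQ/Q̄) ÷ (ΔI/Ī) = (-138.3/180.85) ÷ (8950/30025) = -2.565.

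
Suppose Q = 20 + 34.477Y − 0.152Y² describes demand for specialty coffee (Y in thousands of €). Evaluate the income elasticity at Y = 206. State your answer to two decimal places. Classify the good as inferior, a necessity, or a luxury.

-8.63 (inferior good)

At Y = 206: Q = 671.9900.
dQ/dY = 34.477 − 0.304Y = -28.14700.
η = (dQ/dY)·(Y/Q) = -28.14700 × (206/671.9900) = -8.63.
η < 0 ⇒ inferior good.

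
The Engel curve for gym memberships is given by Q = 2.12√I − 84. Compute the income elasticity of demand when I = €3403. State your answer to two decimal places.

At I = 3403: Q = 39.671.
dQ/dI = 2.12/(2√I) = 0.0181708 at this income.
η = (dQ/dI)·(I/Q) = 0.0181708 × (3403/39.671) = 1.56.

1.56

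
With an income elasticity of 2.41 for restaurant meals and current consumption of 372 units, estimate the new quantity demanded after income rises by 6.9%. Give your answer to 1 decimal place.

%ΔQ ≈ η × %ΔI = 2.41 × 6.9% = 16.629%.
New Q ≈ 372 × (1 + 0.16629) = 433.9.

433.9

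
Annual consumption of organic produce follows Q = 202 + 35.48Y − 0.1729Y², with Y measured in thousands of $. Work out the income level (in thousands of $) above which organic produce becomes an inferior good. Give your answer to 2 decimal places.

dQ/dY = 35.48 − 0.3458Y.
The good is inferior where dQ/dY < 0. Setting dQ/dY = 0 gives Y = 35.48 / 0.3458 = 102.60.

102.60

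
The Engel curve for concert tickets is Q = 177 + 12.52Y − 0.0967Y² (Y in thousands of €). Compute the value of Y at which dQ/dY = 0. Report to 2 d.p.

dQ/dY = 12.52 − 0.1934Y.
The good is inferior where dQ/dY < 0. Setting dQ/dY = 0 gives Y = 12.52 / 0.1934 = 64.74.

64.74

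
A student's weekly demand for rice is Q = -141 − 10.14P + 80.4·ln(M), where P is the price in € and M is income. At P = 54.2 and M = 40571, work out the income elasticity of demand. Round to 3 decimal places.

At P = 54.2, M = 40571: Q = 162.521.
Holding P constant, ∂Q/∂M = 80.4/M = 0.00198171.
η_M = (∂Q/∂M)·(M/Q) = 0.00198171 × (40571/162.521) = 0.495.

0.495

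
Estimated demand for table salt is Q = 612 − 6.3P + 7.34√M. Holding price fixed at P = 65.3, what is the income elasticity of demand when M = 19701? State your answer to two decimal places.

At P = 65.3, M = 19701: Q = 1230.854.
Holding P constant, ∂Q/∂M = 7.34/(2√M) = 0.026147.
η_M = (∂Q/∂M)·(M/Q) = 0.026147 × (19701/1230.854) = 0.42.

0.42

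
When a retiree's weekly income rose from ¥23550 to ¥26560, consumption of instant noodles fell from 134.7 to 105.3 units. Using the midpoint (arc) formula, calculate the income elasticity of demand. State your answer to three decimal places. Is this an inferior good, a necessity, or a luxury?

ΔQ = 105.3 − 134.7 = -29.4; midpoint Q̄ = (134.7 + 105.3)/2 = 120.
ΔI = 26560 − 23550 = 3010; midpoint Ī = (23550 + 26560)/2 = 25055.
η = (ΔQ/Q̄) ÷ (ΔI/Ī) = (-29.4/120) ÷ (3010/25055) = -2.039.
η < 0 ⇒ inferior good.

-2.039 (inferior good)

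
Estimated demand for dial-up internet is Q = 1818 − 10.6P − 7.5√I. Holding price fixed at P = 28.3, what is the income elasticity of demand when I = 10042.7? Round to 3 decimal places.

At P = 28.3, I = 10042.7: Q = 766.420.
Holding P constant, ∂Q/∂I = -7.5/(2√I) = -0.0374202.
η_I = (∂Q/∂I)·(I/Q) = -0.0374202 × (10042.7/766.420) = -0.490.

-0.490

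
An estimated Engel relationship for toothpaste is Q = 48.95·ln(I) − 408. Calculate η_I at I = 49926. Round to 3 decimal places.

At I = 49926: Q = 121.556.
dQ/dI = 48.95/I = 0.000980451 at this income.
η = (dQ/dI)·(I/Q) = 0.000980451 × (49926/121.556) = 0.403.

0.403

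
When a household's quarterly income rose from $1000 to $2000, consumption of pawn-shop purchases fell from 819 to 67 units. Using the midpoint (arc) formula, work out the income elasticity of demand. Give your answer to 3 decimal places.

ΔQ = 67 − 819 = -752; midpoint Q̄ = (819 + 67)/2 = 443.
ΔI = 2000 − 1000 = 1000; midpoint Ī = (1000 + 2000)/2 = 1500.
η = (ΔQ/Q̄) ÷ (ΔI/Ī) = (-752/443) ÷ (1000/1500) = -2.546.

-2.546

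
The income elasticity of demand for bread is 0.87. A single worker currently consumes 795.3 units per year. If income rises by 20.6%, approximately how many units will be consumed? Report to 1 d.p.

%ΔQ ≈ η × %ΔI = 0.87 × 20.6% = 17.922%.
New Q ≈ 795.3 × (1 + 0.17922) = 937.8.

937.8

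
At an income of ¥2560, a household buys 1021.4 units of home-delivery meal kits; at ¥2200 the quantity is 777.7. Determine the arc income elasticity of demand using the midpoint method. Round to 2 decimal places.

ΔQ = 777.7 − 1021.4 = -243.7; midpoint Q̄ = (1021.4 + 777.7)/2 = 899.55.
ΔI = 2200 − 2560 = -360; midpoint Ī = (2560 + 2200)/2 = 2380.
η = (ΔQ/Q̄) ÷ (ΔI/Ī) = (-243.7/899.55) ÷ (-360/2380) = 1.79.

1.79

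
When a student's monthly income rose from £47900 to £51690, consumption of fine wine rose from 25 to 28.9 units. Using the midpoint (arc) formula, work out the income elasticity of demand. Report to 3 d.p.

ΔQ = 28.9 − 25 = 3.9; midpoint Q̄ = (25 + 28.9)/2 = 26.95.
ΔI = 51690 − 47900 = 3790; midpoint Ī = (47900 + 51690)/2 = 49795.
η = (ΔQ/Q̄) ÷ (ΔI/Ī) = (3.9/26.95) ÷ (3790/49795) = 1.901.

1.901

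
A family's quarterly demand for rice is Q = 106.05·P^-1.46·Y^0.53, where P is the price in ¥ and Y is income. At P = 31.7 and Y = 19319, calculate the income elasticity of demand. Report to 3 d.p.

0.530

For a multiplicative demand Q = A·P^α·Y^β, the income elasticity is β everywhere.
Here β = 0.53, so η = 0.530.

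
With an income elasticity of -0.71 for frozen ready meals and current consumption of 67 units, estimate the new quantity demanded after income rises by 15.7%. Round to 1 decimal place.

59.5

%ΔQ ≈ η × %ΔI = -0.71 × 15.7% = -11.147%.
New Q ≈ 67 × (1 − 0.11147) = 59.5.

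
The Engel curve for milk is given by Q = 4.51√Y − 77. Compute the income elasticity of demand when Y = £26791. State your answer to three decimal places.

At Y = 26791: Q = 661.195.
dQ/dY = 4.51/(2√Y) = 0.0137769 at this income.
η = (dQ/dY)·(Y/Q) = 0.0137769 × (26791/661.195) = 0.558.

0.558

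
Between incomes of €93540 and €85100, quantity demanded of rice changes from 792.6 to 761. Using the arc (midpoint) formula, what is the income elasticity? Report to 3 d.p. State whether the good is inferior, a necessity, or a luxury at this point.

0.431 (necessity)

ΔQ = 761 − 792.6 = -31.6; midpoint Q̄ = (792.6 + 761)/2 = 776.8.
ΔI = 85100 − 93540 = -8440; midpoint Ī = (93540 + 85100)/2 = 89320.
η = (ΔQ/Q̄) ÷ (ΔI/Ī) = (-31.6/776.8) ÷ (-8440/89320) = 0.431.
0 < η < 1 ⇒ necessity.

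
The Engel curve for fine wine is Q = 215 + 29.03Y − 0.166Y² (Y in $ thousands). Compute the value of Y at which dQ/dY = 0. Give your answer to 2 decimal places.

87.44

dQ/dY = 29.03 − 0.332Y.
The good is inferior where dQ/dY < 0. Setting dQ/dY = 0 gives Y = 29.03 / 0.332 = 87.44.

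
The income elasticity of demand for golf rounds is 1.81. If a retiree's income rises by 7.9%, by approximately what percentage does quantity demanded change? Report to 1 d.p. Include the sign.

14.3%

%ΔQ ≈ η × %ΔI = 1.81 × 7.9% = 14.3%.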